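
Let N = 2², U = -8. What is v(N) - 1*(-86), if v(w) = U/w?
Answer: 84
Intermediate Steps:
N = 4
v(w) = -8/w
v(N) - 1*(-86) = -8/4 - 1*(-86) = -8*¼ + 86 = -2 + 86 = 84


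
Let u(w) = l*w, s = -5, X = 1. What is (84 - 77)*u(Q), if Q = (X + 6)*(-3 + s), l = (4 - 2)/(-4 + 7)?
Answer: -784/3 ≈ -261.33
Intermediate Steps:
l = ⅔ (l = 2/3 = 2*(⅓) = ⅔ ≈ 0.66667)
Q = -56 (Q = (1 + 6)*(-3 - 5) = 7*(-8) = -56)
u(w) = 2*w/3
(84 - 77)*u(Q) = (84 - 77)*((⅔)*(-56)) = 7*(-112/3) = -784/3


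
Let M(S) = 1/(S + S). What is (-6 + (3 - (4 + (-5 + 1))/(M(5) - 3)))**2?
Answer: 9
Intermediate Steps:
M(S) = 1/(2*S)
(-6 + (3 - (4 + (-5 + 1))/(M(5) - 3)))**2 = (-6 + (3 - (4 + (-5 + 1))/((1/2)/5 - 3)))**2 = (-6 + (3 - (4 - 4)/((1/2)*(1/5) - 3)))**2 = (-6 + (3 - 0/(1/10 - 3)))**2 = (-6 + (3 - 0/(-29/10)))**2 = (-6 + (3 - 0*(-10)/29))**2 = (-6 + (3 - 1*0))**2 = (-6 + (3 + 0))**2 = (-6 + 3)**2 = (-3)**2 = 9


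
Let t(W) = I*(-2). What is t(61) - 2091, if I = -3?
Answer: -2085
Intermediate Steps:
t(W) = 6 (t(W) = -3*(-2) = 6)
t(61) - 2091 = 6 - 2091 = -2085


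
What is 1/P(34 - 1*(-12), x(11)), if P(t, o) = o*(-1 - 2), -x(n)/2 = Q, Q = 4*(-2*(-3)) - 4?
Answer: 1/120 ≈ 0.0083333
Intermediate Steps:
Q = 20 (Q = 4*6 - 4 = 24 - 4 = 20)
x(n) = -40 (x(n) = -2*20 = -40)
P(t, o) = -3*o (P(t, o) = o*(-3) = -3*o)
1/P(34 - 1*(-12), x(11)) = 1/(-3*(-40)) = 1/120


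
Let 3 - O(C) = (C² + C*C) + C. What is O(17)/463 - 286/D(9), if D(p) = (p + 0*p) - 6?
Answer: -134194/1389 ≈ -96.612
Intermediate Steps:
D(p) = -6 + p (D(p) = (p + 0) - 6 = p - 6 = -6 + p)
O(C) = 3 - C - 2*C² (O(C) = 3 - ((C² + C*C) + C) = 3 - ((C² + C²) + C) = 3 - (2*C² + C) = 3 - (C + 2*C²) = 3 + (-C - 2*C²) = 3 - C - 2*C²)
O(17)/463 - 286/D(9) = (3 - 1*17 - 2*17²)/463 - 286/(-6 + 9) = (3 - 17 - 2*289)*(1/463) - 286/3 = (3 - 17 - 578)*(1/463) - 286*⅓ = -592*1/463 - 286/3 = -592/463 - 286/3 = -134194/1389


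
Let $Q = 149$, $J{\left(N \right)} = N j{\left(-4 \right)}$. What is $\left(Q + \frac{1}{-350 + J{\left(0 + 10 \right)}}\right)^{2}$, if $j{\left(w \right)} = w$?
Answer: $\frac{3376655881}{152100} \approx 22200.0$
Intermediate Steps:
$J{\left(N \right)} = - 4 N$ ($J{\left(N \right)} = N \left(-4\right) = - 4 N$)
$\left(Q + \frac{1}{-350 + J{\left(0 + 10 \right)}}\right)^{2} = \left(149 + \frac{1}{-350 - 4 \left(0 + 10\right)}\right)^{2} = \left(149 + \frac{1}{-350 - 40}\right)^{2} = \left(149 + \frac{1}{-390}\right)^{2} = \left(149 - \frac{1}{390}\right)^{2} = \left(\frac{58109}{390}\right)^{2} = \frac{3376655881}{152100}$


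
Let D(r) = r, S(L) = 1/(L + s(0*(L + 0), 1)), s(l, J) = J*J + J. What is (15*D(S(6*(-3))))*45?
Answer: -675/16 ≈ -42.188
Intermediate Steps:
s(l, J) = J + J² (s(l, J) = J² + J = J + J²)
S(L) = 1/(2 + L) (S(L) = 1/(L + 1*(1 + 1)) = 1/(L + 1*2) = 1/(L + 2) = 1/(2 + L))
(15*D(S(6*(-3))))*45 = (15/(2 + 6*(-3)))*45 = (15/(2 - 18))*45 = (15/(-16))*45 = (15*(-1/16))*45 = -15/16*45 = -675/16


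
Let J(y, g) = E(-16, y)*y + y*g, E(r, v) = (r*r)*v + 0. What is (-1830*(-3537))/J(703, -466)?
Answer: 1078785/21031651 ≈ 0.051293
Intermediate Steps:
E(r, v) = v*r² (E(r, v) = r²*v + 0 = v*r² + 0 = v*r²)
J(y, g) = 256*y² + g*y (J(y, g) = (y*(-16)²)*y + y*g = (y*256)*y + g*y = (256*y)*y + g*y = 256*y² + g*y)
(-1830*(-3537))/J(703, -466) = (-1830*(-3537))/((703*(-466 + 256*703))) = 6472710/((703*(-466 + 179968))) = 6472710/((703*179502)) = 6472710/126189906 = 6472710*(1/126189906) = 1078785/21031651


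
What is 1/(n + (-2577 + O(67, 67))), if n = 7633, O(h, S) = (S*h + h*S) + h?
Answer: 1/14101 ≈ 7.0917e-5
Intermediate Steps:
O(h, S) = h + 2*S*h (O(h, S) = (S*h + S*h) + h = 2*S*h + h = h + 2*S*h)
1/(n + (-2577 + O(67, 67))) = 1/(7633 + (-2577 + 67*(1 + 2*67))) = 1/(7633 + (-2577 + 67*(1 + 134))) = 1/(7633 + (-2577 + 67*135)) = 1/(7633 + (-2577 + 9045)) = 1/(7633 + 6468) = 1/14101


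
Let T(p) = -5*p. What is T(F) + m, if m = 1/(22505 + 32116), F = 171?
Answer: -46700954/54621 ≈ -855.00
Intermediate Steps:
m = 1/54621 ≈ 1.8308e-5
T(F) + m = -5*171 + 1/54621 = -855 + 1/54621 = -46700954/54621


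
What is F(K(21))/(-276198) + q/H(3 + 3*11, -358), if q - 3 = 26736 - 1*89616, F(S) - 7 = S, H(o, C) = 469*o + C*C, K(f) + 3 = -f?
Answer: -8682017915/20030983752 ≈ -0.43343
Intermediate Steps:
K(f) = -3 - f
H(o, C) = C**2 + 469*o (H(o, C) = 469*o + C**2 = C**2 + 469*o)
F(S) = 7 + S
q = -62877 (q = 3 + (26736 - 1*89616) = 3 + (26736 - 89616) = 3 - 62880 = -62877)
F(K(21))/(-276198) + q/H(3 + 3*11, -358) = (7 + (-3 - 1*21))/(-276198) - 62877/((-358)**2 + 469*(3 + 3*11)) = (7 + (-3 - 21))*(-1/276198) - 62877/(128164 + 469*(3 + 33)) = (7 - 24)*(-1/276198) - 62877/(128164 + 469*36) = -17*(-1/276198) - 62877/(128164 + 16884) = 17/276198 - 62877/145048 = -8682017915/20030983752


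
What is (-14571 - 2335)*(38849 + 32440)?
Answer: -1205211834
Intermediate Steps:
(-14571 - 2335)*(38849 + 32440) = -16906*71289 = -1205211834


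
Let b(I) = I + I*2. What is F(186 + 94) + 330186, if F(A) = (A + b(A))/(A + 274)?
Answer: 91462082/277 ≈ 3.3019e+5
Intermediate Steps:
b(I) = 3*I (b(I) = I + 2*I = 3*I)
F(A) = 4*A/(274 + A) (F(A) = (A + 3*A)/(A + 274) = (4*A)/(274 + A) = 4*A/(274 + A))
F(186 + 94) + 330186 = 4*(186 + 94)/(274 + (186 + 94)) + 330186 = 4*280/(274 + 280) + 330186 = 4*280/554 + 330186 = 4*280*(1/554) + 330186 = 560/277 + 330186 = 91462082/277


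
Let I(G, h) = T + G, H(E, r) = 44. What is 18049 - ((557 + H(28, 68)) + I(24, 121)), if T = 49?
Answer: 17375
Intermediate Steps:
I(G, h) = 49 + G
18049 - ((557 + H(28, 68)) + I(24, 121)) = 18049 - ((557 + 44) + (49 + 24)) = 18049 - (601 + 73) = 18049 - 1*674 = 18049 - 674 = 17375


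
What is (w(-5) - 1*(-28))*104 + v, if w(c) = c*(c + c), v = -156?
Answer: 7956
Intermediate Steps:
w(c) = 2*c² (w(c) = c*(2*c) = 2*c²)
(w(-5) - 1*(-28))*104 + v = (2*(-5)² - 1*(-28))*104 - 156 = (2*25 + 28)*104 - 156 = (50 + 28)*104 - 156 = 78*104 - 156 = 8112 - 156 = 7956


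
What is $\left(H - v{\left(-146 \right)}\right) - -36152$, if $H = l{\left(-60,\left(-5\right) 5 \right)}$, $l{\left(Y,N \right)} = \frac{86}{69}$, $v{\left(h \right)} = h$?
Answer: $\frac{2504648}{69} \approx 36299.0$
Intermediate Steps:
$l{\left(Y,N \right)} = \frac{86}{69}$ ($l{\left(Y,N \right)} = 86 \cdot \frac{1}{69} = \frac{86}{69}$)
$H = \frac{86}{69} \approx 1.2464$
$\left(H - v{\left(-146 \right)}\right) - -36152 = \left(\frac{86}{69} - -146\right) - -36152 = \left(\frac{86}{69} + 146\right) + 36152 = \frac{10160}{69} + 36152 = \frac{2504648}{69}$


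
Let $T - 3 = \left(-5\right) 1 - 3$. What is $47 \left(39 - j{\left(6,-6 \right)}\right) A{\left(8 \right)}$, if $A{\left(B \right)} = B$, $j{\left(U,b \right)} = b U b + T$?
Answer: $-64672$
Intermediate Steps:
$T = -5$ ($T = 3 - 8 = -5$)
$j{\left(U,b \right)} = -5 + U b^{2}$ ($j{\left(U,b \right)} = b U b - 5 = U b b - 5 = U b^{2} - 5 = -5 + U b^{2}$)
$47 \left(39 - j{\left(6,-6 \right)}\right) A{\left(8 \right)} = 47 \left(39 - \left(-5 + 6 \left(-6\right)^{2}\right)\right) 8 = 47 \left(39 - \left(-5 + 6 \cdot 36\right)\right) 8 = 47 \left(39 - \left(-5 + 216\right)\right) 8 = 47 \left(39 - 211\right) 8 = 47 \left(-172\right) 8 = \left(-8084\right) 8 = -64672$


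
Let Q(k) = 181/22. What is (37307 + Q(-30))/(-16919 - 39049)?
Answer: -273645/410432 ≈ -0.66672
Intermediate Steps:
Q(k) = 181/22 (Q(k) = 181*(1/22) = 181/22)
(37307 + Q(-30))/(-16919 - 39049) = (37307 + 181/22)/(-16919 - 39049) = (820935/22)/(-55968) = (820935/22)*(-1/55968) = -273645/410432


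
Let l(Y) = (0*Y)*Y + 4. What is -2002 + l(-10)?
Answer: -1998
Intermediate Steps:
l(Y) = 4 (l(Y) = 0*Y + 4 = 0 + 4 = 4)
-2002 + l(-10) = -2002 + 4 = -1998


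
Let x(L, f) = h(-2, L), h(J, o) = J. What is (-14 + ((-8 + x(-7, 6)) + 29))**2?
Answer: 25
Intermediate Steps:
x(L, f) = -2
(-14 + ((-8 + x(-7, 6)) + 29))**2 = (-14 + ((-8 - 2) + 29))**2 = (-14 + (-10 + 29))**2 = (-14 + 19)**2 = 5**2 = 25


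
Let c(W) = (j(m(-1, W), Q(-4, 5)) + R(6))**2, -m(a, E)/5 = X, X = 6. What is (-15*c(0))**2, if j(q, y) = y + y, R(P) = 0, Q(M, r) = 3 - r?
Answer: 57600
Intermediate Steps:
m(a, E) = -30 (m(a, E) = -5*6 = -30)
j(q, y) = 2*y
c(W) = 16 (c(W) = (2*(3 - 1*5) + 0)**2 = (2*(3 - 5) + 0)**2 = (2*(-2) + 0)**2 = (-4 + 0)**2 = (-4)**2 = 16)
(-15*c(0))**2 = (-15*16)**2 = (-240)**2 = 57600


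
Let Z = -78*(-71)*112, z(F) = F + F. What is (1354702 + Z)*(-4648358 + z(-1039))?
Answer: -9184415781688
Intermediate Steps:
z(F) = 2*F
Z = 620256 (Z = 5538*112 = 620256)
(1354702 + Z)*(-4648358 + z(-1039)) = (1354702 + 620256)*(-4648358 + 2*(-1039)) = 1974958*(-4648358 - 2078) = 1974958*(-4650436) = -9184415781688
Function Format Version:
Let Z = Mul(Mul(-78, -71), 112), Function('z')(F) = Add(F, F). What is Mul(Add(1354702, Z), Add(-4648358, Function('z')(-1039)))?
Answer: -9184415781688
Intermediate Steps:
Function('z')(F) = Mul(2, F)
Z = 620256 (Z = Mul(5538, 112) = 620256)
Mul(Add(1354702, Z), Add(-4648358, Function('z')(-1039))) = Mul(Add(1354702, 620256), Add(-4648358, Mul(2, -1039))) = Mul(1974958, Add(-4648358, -2078)) = Mul(1974958, -4650436) = -9184415781688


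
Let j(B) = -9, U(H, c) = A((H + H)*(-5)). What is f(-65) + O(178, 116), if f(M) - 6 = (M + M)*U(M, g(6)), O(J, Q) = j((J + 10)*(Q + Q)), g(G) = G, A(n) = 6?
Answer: -783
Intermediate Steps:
U(H, c) = 6
O(J, Q) = -9
f(M) = 6 + 12*M (f(M) = 6 + (M + M)*6 = 6 + (2*M)*6 = 6 + 12*M)
f(-65) + O(178, 116) = (6 + 12*(-65)) - 9 = (6 - 780) - 9 = -774 - 9 = -783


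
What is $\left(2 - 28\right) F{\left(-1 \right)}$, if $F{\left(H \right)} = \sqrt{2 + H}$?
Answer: $-26$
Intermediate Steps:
$\left(2 - 28\right) F{\left(-1 \right)} = \left(2 - 28\right) \sqrt{2 - 1} = - 26 \sqrt{1} = \left(-26\right) 1 = -26$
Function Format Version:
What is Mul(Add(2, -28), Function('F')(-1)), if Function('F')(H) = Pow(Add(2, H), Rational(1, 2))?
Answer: -26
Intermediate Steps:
Mul(Add(2, -28), Function('F')(-1)) = Mul(Add(2, -28), Pow(Add(2, -1), Rational(1, 2))) = Mul(-26, Pow(1, Rational(1, 2))) = Mul(-26, 1) = -26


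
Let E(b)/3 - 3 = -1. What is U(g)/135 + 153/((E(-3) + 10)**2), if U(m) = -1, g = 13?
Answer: 20399/34560 ≈ 0.59025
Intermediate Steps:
E(b) = 6 (E(b) = 9 + 3*(-1) = 9 - 3 = 6)
U(g)/135 + 153/((E(-3) + 10)**2) = -1/135 + 153/((6 + 10)**2) = -1*1/135 + 153/(16**2) = -1/135 + 153/256 = 20399/34560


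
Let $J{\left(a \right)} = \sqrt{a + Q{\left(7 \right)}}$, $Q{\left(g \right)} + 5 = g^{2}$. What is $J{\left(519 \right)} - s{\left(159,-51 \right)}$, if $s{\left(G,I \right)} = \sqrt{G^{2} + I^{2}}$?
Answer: $\sqrt{563} - 3 \sqrt{3098} \approx -143.25$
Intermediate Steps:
$Q{\left(g \right)} = -5 + g^{2}$
$J{\left(a \right)} = \sqrt{44 + a}$ ($J{\left(a \right)} = \sqrt{a - \left(5 - 7^{2}\right)} = \sqrt{a + \left(-5 + 49\right)} = \sqrt{a + 44} = \sqrt{44 + a}$)
$J{\left(519 \right)} - s{\left(159,-51 \right)} = \sqrt{44 + 519} - \sqrt{159^{2} + \left(-51\right)^{2}} = \sqrt{563} - \sqrt{25281 + 2601} = \sqrt{563} - \sqrt{27882} = \sqrt{563} - 3 \sqrt{3098}$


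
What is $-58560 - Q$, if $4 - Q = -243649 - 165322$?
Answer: $-467535$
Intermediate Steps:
$Q = 408975$ ($Q = 4 - \left(-243649 - 165322\right) = 4 - -408971 = 4 + 408971 = 408975$)
$-58560 - Q = -58560 - 408975 = -467535$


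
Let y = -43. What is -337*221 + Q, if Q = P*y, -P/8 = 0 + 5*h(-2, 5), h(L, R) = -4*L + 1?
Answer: -58997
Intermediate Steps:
h(L, R) = 1 - 4*L
P = -360 (P = -8*(0 + 5*(1 - 4*(-2))) = -8*(0 + 5*(1 + 8)) = -8*(0 + 5*9) = -8*(0 + 45) = -8*45 = -360)
Q = 15480 (Q = -360*(-43) = 15480)
-337*221 + Q = -337*221 + 15480 = -74477 + 15480 = -58997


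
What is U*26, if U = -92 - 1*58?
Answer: -3900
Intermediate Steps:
U = -150 (U = -92 - 58 = -150)
U*26 = -150*26 = -3900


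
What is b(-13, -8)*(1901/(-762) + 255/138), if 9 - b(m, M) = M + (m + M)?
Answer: -215422/8763 ≈ -24.583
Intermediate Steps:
b(m, M) = 9 - m - 2*M (b(m, M) = 9 - (M + (m + M)) = 9 - (M + (M + m)) = 9 - (m + 2*M) = 9 + (-m - 2*M) = 9 - m - 2*M)
b(-13, -8)*(1901/(-762) + 255/138) = (9 - 1*(-13) - 2*(-8))*(1901/(-762) + 255/138) = (9 + 13 + 16)*(1901*(-1/762) + 255*(1/138)) = 38*(-1901/762 + 85/46) = 38*(-5669/8763) = -215422/8763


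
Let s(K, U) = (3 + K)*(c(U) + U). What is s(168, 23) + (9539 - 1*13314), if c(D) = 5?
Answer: 1013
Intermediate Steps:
s(K, U) = (3 + K)*(5 + U)
s(168, 23) + (9539 - 1*13314) = (15 + 3*23 + 5*168 + 168*23) + (9539 - 1*13314) = (15 + 69 + 840 + 3864) + (9539 - 13314) = 4788 - 3775 = 1013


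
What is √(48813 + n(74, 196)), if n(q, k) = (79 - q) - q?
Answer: 6*√1354 ≈ 220.78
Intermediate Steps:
n(q, k) = 79 - 2*q
√(48813 + n(74, 196)) = √(48813 + (79 - 2*74)) = √(48813 + (79 - 148)) = √(48813 - 69) = √48744 = 6*√1354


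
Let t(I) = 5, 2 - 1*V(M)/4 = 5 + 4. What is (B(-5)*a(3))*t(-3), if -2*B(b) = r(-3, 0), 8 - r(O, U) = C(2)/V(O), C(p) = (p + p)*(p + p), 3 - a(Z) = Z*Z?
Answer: 900/7 ≈ 128.57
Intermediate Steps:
V(M) = -28 (V(M) = 8 - 4*(5 + 4) = 8 - 4*9 = 8 - 36 = -28)
a(Z) = 3 - Z² (a(Z) = 3 - Z*Z = 3 - Z²)
C(p) = 4*p² (C(p) = (2*p)*(2*p) = 4*p²)
r(O, U) = 60/7 (r(O, U) = 8 - 4*2²/(-28) = 8 - 4*4*(-1)/28 = 8 - 16*(-1)/28 = 8 - 1*(-4/7) = 8 + 4/7 = 60/7)
B(b) = -30/7 (B(b) = -½*60/7 = -30/7)
(B(-5)*a(3))*t(-3) = -30*(3 - 1*3²)/7*5 = -30*(3 - 1*9)/7*5 = -30*(3 - 9)/7*5 = -30/7*(-6)*5 = (180/7)*5 = 900/7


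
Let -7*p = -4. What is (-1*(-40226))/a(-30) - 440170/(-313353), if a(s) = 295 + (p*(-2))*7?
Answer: 12731266568/89932311 ≈ 141.56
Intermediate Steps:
p = 4/7 (p = -⅐*(-4) = 4/7 ≈ 0.57143)
a(s) = 287 (a(s) = 295 + ((4/7)*(-2))*7 = 295 - 8/7*7 = 295 - 8 = 287)
(-1*(-40226))/a(-30) - 440170/(-313353) = -1*(-40226)/287 - 440170/(-313353) = 40226*(1/287) - 440170*(-1/313353) = 40226/287 + 440170/313353 = 12731266568/89932311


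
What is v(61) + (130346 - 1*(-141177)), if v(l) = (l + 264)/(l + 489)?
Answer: 5973519/22 ≈ 2.7152e+5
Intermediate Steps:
v(l) = (264 + l)/(489 + l)
v(61) + (130346 - 1*(-141177)) = (264 + 61)/(489 + 61) + (130346 - 1*(-141177)) = 325/550 + (130346 + 141177) = (1/550)*325 + 271523 = 13/22 + 271523 = 5973519/22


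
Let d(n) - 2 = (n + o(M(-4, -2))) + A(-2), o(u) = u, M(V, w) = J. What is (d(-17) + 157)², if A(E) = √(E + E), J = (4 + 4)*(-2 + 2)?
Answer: 20160 + 568*I ≈ 20160.0 + 568.0*I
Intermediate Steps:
J = 0 (J = 8*0 = 0)
M(V, w) = 0
A(E) = √2*√E (A(E) = √(2*E) = √2*√E)
d(n) = 2 + n + 2*I (d(n) = 2 + ((n + 0) + √2*√(-2)) = 2 + (n + √2*(I*√2)) = 2 + (n + 2*I) = 2 + n + 2*I)
(d(-17) + 157)² = ((2 - 17 + 2*I) + 157)² = ((-15 + 2*I) + 157)² = (142 + 2*I)²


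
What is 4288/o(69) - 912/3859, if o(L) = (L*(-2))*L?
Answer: -12615728/18372699 ≈ -0.68666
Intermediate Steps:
o(L) = -2*L**2 (o(L) = (-2*L)*L = -2*L**2)
4288/o(69) - 912/3859 = 4288/((-2*69**2)) - 912/3859 = 4288/((-2*4761)) - 912*1/3859 = 4288/(-9522) - 912/3859 = 4288*(-1/9522) - 912/3859 = -2144/4761 - 912/3859 = -12615728/18372699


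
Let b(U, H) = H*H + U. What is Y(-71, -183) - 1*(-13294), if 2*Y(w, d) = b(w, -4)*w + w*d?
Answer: 21743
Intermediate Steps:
b(U, H) = U + H² (b(U, H) = H² + U = U + H²)
Y(w, d) = d*w/2 + w*(16 + w)/2 (Y(w, d) = ((w + (-4)²)*w + w*d)/2 = ((w + 16)*w + d*w)/2 = ((16 + w)*w + d*w)/2 = (w*(16 + w) + d*w)/2 = (d*w + w*(16 + w))/2 = d*w/2 + w*(16 + w)/2)
Y(-71, -183) - 1*(-13294) = (½)*(-71)*(16 - 183 - 71) - 1*(-13294) = (½)*(-71)*(-238) + 13294 = 8449 + 13294 = 21743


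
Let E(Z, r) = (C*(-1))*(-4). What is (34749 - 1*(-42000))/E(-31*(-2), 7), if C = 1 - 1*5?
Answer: -76749/16 ≈ -4796.8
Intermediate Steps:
C = -4 (C = 1 - 5 = -4)
E(Z, r) = -16 (E(Z, r) = -4*(-1)*(-4) = 4*(-4) = -16)
(34749 - 1*(-42000))/E(-31*(-2), 7) = (34749 - 1*(-42000))/(-16) = (34749 + 42000)*(-1/16) = 76749*(-1/16) = -76749/16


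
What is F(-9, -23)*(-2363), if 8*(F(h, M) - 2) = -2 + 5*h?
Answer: 73253/8 ≈ 9156.6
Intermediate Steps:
F(h, M) = 7/4 + 5*h/8 (F(h, M) = 2 + (-2 + 5*h)/8 = 2 + (-¼ + 5*h/8) = 7/4 + 5*h/8)
F(-9, -23)*(-2363) = (7/4 + (5/8)*(-9))*(-2363) = (7/4 - 45/8)*(-2363) = -31/8*(-2363) = 73253/8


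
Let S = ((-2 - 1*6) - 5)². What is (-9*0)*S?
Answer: 0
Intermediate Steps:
S = 169 (S = ((-2 - 6) - 5)² = (-8 - 5)² = (-13)² = 169)
(-9*0)*S = -9*0*169 = 0*169 = 0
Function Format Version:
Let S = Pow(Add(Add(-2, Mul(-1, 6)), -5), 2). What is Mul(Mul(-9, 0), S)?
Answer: 0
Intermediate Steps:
S = 169 (S = Pow(Add(Add(-2, -6), -5), 2) = Pow(Add(-8, -5), 2) = Pow(-13, 2) = 169)
Mul(Mul(-9, 0), S) = Mul(Mul(-9, 0), 169) = Mul(0, 169) = 0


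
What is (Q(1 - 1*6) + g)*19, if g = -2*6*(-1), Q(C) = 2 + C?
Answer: 171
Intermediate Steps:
g = 12 (g = -12*(-1) = 12)
(Q(1 - 1*6) + g)*19 = ((2 + (1 - 1*6)) + 12)*19 = ((2 + (1 - 6)) + 12)*19 = ((2 - 5) + 12)*19 = (-3 + 12)*19 = 9*19 = 171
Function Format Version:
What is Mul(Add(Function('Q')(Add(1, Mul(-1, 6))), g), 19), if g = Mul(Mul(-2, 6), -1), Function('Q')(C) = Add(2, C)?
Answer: 171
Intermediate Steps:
g = 12 (g = Mul(-12, -1) = 12)
Mul(Add(Function('Q')(Add(1, Mul(-1, 6))), g), 19) = Mul(Add(Add(2, Add(1, Mul(-1, 6))), 12), 19) = Mul(Add(Add(2, Add(1, -6)), 12), 19) = Mul(Add(Add(2, -5), 12), 19) = Mul(Add(-3, 12), 19) = Mul(9, 19) = 171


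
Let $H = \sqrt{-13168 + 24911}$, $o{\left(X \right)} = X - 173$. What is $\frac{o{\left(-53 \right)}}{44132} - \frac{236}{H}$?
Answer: $- \frac{113}{22066} - \frac{236 \sqrt{11743}}{11743} \approx -2.1829$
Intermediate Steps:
$o{\left(X \right)} = -173 + X$
$H = \sqrt{11743} \approx 108.37$
$\frac{o{\left(-53 \right)}}{44132} - \frac{236}{H} = \frac{-173 - 53}{44132} - \frac{236}{\sqrt{11743}} = \left(-226\right) \frac{1}{44132} - 236 \frac{\sqrt{11743}}{11743} = - \frac{113}{22066} - \frac{236 \sqrt{11743}}{11743}$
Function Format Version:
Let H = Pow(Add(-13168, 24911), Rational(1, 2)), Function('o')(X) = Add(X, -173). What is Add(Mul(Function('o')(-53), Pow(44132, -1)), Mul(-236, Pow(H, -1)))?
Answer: Add(Rational(-113, 22066), Mul(Rational(-236, 11743), Pow(11743, Rational(1, 2)))) ≈ -2.1829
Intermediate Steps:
Function('o')(X) = Add(-173, X)
H = Pow(11743, Rational(1, 2)) ≈ 108.37
Add(Mul(Function('o')(-53), Pow(44132, -1)), Mul(-236, Pow(H, -1))) = Add(Mul(Add(-173, -53), Pow(44132, -1)), Mul(-236, Pow(Pow(11743, Rational(1, 2)), -1))) = Add(Mul(-226, Rational(1, 44132)), Mul(-236, Mul(Rational(1, 11743), Pow(11743, Rational(1, 2))))) = Add(Rational(-113, 22066), Mul(Rational(-236, 11743), Pow(11743, Rational(1, 2))))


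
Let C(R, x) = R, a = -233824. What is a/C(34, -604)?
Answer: -116912/17 ≈ -6877.2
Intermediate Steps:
a/C(34, -604) = -233824/34 = -233824*1/34 = -116912/17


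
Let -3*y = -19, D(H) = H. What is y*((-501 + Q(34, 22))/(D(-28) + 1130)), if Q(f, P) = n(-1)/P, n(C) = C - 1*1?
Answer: -2756/957 ≈ -2.8798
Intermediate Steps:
n(C) = -1 + C (n(C) = C - 1 = -1 + C)
y = 19/3 (y = -⅓*(-19) = 19/3 ≈ 6.3333)
Q(f, P) = -2/P (Q(f, P) = (-1 - 1)/P = -2/P)
y*((-501 + Q(34, 22))/(D(-28) + 1130)) = 19*((-501 - 2/22)/(-28 + 1130))/3 = 19*((-501 - 2*1/22)/1102)/3 = 19*((-501 - 1/11)*(1/1102))/3 = 19*(-5512/11*1/1102)/3 = (19/3)*(-2756/6061) = -2756/957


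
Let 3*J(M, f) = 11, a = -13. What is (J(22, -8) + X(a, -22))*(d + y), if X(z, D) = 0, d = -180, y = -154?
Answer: -3674/3 ≈ -1224.7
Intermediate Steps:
J(M, f) = 11/3 (J(M, f) = (⅓)*11 = 11/3)
(J(22, -8) + X(a, -22))*(d + y) = (11/3 + 0)*(-180 - 154) = (11/3)*(-334) = -3674/3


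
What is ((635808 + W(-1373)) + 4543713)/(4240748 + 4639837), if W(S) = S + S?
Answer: 1035355/1776117 ≈ 0.58293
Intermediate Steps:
W(S) = 2*S
((635808 + W(-1373)) + 4543713)/(4240748 + 4639837) = ((635808 + 2*(-1373)) + 4543713)/(4240748 + 4639837) = ((635808 - 2746) + 4543713)/8880585 = (633062 + 4543713)*(1/8880585) = 5176775*(1/8880585) = 1035355/1776117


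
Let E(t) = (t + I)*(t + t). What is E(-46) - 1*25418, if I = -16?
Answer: -19714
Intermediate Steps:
E(t) = 2*t*(-16 + t) (E(t) = (t - 16)*(t + t) = (-16 + t)*(2*t) = 2*t*(-16 + t))
E(-46) - 1*25418 = 2*(-46)*(-16 - 46) - 1*25418 = 2*(-46)*(-62) - 25418 = 5704 - 25418 = -19714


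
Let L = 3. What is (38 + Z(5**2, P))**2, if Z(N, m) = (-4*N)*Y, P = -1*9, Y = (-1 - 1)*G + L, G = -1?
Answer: 213444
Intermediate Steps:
Y = 5 (Y = (-1 - 1)*(-1) + 3 = -2*(-1) + 3 = 2 + 3 = 5)
P = -9
Z(N, m) = -20*N (Z(N, m) = -4*N*5 = -20*N)
(38 + Z(5**2, P))**2 = (38 - 20*5**2)**2 = (38 - 20*25)**2 = (38 - 500)**2 = (-462)**2 = 213444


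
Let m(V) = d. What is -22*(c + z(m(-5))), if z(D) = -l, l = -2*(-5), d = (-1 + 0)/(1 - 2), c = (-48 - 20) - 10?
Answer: 1936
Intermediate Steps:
c = -78 (c = -68 - 10 = -78)
d = 1 (d = -1/(-1) = -1*(-1) = 1)
m(V) = 1
l = 10
z(D) = -10 (z(D) = -1*10 = -10)
-22*(c + z(m(-5))) = -22*(-78 - 10) = -22*(-88) = 1936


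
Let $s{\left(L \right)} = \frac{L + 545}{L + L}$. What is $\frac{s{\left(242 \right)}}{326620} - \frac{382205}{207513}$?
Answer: $- \frac{60420362483669}{32804501693040} \approx -1.8418$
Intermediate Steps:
$s{\left(L \right)} = \frac{545 + L}{2 L}$
$\frac{s{\left(242 \right)}}{326620} - \frac{382205}{207513} = \frac{\frac{1}{2} \cdot \frac{1}{242} \left(545 + 242\right)}{326620} - \frac{382205}{207513} = \frac{1}{2} \cdot \frac{1}{242} \cdot 787 \cdot \frac{1}{326620} - \frac{382205}{207513} = \frac{787}{484} \cdot \frac{1}{326620} - \frac{382205}{207513} = \frac{787}{158084080} - \frac{382205}{207513} = - \frac{60420362483669}{32804501693040}$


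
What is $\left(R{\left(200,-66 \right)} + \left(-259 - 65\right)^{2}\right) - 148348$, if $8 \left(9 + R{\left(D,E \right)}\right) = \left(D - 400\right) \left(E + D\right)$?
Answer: $-46731$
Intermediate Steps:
$R{\left(D,E \right)} = -9 + \frac{\left(-400 + D\right) \left(D + E\right)}{8}$ ($R{\left(D,E \right)} = -9 + \frac{\left(D - 400\right) \left(E + D\right)}{8} = -9 + \frac{\left(-400 + D\right) \left(D + E\right)}{8}$)
$\left(R{\left(200,-66 \right)} + \left(-259 - 65\right)^{2}\right) - 148348 = \left(\left(-9 - 10000 - -3300 + \frac{200^{2}}{8} + \frac{1}{8} \cdot 200 \left(-66\right)\right) + \left(-259 - 65\right)^{2}\right) - 148348 = \left(\left(-9 - 10000 + 3300 + \frac{1}{8} \cdot 40000 - 1650\right) + \left(-324\right)^{2}\right) - 148348 = \left(\left(-9 - 10000 + 3300 + 5000 - 1650\right) + 104976\right) - 148348 = \left(-3359 + 104976\right) - 148348 = 101617 - 148348 = -46731$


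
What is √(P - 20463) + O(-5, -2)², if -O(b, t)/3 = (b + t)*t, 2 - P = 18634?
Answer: 1764 + I*√39095 ≈ 1764.0 + 197.72*I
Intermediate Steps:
P = -18632 (P = 2 - 1*18634 = 2 - 18634 = -18632)
O(b, t) = -3*t*(b + t) (O(b, t) = -3*(b + t)*t = -3*t*(b + t))
√(P - 20463) + O(-5, -2)² = √(-18632 - 20463) + (-3*(-2)*(-5 - 2))² = √(-39095) + (-3*(-2)*(-7))² = I*√39095 + (-42)² = I*√39095 + 1764 = 1764 + I*√39095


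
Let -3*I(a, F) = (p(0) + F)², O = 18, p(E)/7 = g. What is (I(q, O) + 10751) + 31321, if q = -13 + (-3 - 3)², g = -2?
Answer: 126200/3 ≈ 42067.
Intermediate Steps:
p(E) = -14 (p(E) = 7*(-2) = -14)
q = 23 (q = -13 + (-6)² = -13 + 36 = 23)
I(a, F) = -(-14 + F)²/3
(I(q, O) + 10751) + 31321 = (-(-14 + 18)²/3 + 10751) + 31321 = (-⅓*4² + 10751) + 31321 = (-⅓*16 + 10751) + 31321 = (-16/3 + 10751) + 31321 = 32237/3 + 31321 = 126200/3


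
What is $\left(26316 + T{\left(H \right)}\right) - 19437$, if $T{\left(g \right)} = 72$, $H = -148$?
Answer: $6951$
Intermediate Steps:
$\left(26316 + T{\left(H \right)}\right) - 19437 = \left(26316 + 72\right) - 19437 = 26388 - 19437 = 6951$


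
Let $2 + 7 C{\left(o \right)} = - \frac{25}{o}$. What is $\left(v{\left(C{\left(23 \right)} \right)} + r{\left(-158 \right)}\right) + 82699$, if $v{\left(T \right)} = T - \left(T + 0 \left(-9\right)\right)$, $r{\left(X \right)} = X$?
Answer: $82541$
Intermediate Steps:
$C{\left(o \right)} = - \frac{2}{7} - \frac{25}{7 o}$ ($C{\left(o \right)} = - \frac{2}{7} + \frac{\left(-25\right) \frac{1}{o}}{7} = - \frac{2}{7} - \frac{25}{7 o}$)
$v{\left(T \right)} = 0$ ($v{\left(T \right)} = T - \left(T + 0\right) = T - T = 0$)
$\left(v{\left(C{\left(23 \right)} \right)} + r{\left(-158 \right)}\right) + 82699 = \left(0 - 158\right) + 82699 = -158 + 82699 = 82541$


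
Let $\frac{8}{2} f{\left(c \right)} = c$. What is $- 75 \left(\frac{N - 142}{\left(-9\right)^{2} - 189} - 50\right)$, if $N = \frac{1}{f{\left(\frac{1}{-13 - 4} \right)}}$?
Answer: $\frac{21625}{6} \approx 3604.2$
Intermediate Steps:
$f{\left(c \right)} = \frac{c}{4}$
$N = -68$ ($N = \frac{1}{\frac{1}{4} \frac{1}{-13 - 4}} = \frac{1}{\frac{1}{4} \frac{1}{-17}} = \frac{1}{\frac{1}{4} \left(- \frac{1}{17}\right)} = \frac{1}{- \frac{1}{68}} = -68$)
$- 75 \left(\frac{N - 142}{\left(-9\right)^{2} - 189} - 50\right) = - 75 \left(\frac{-68 - 142}{\left(-9\right)^{2} - 189} - 50\right) = - 75 \left(- \frac{210}{81 - 189} - 50\right) = - 75 \left(- \frac{210}{-108} - 50\right) = - 75 \left(\left(-210\right) \left(- \frac{1}{108}\right) - 50\right) = - 75 \left(\frac{35}{18} - 50\right) = \left(-75\right) \left(- \frac{865}{18}\right) = \frac{21625}{6}$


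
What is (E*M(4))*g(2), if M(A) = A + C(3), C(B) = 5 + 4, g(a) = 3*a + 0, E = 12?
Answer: 936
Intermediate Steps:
g(a) = 3*a
C(B) = 9
M(A) = 9 + A (M(A) = A + 9 = 9 + A)
(E*M(4))*g(2) = (12*(9 + 4))*(3*2) = (12*13)*6 = 156*6 = 936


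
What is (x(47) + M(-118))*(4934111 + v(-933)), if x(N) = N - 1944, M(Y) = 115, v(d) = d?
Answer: -8790923196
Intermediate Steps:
x(N) = -1944 + N
(x(47) + M(-118))*(4934111 + v(-933)) = ((-1944 + 47) + 115)*(4934111 - 933) = (-1897 + 115)*4933178 = -1782*4933178 = -8790923196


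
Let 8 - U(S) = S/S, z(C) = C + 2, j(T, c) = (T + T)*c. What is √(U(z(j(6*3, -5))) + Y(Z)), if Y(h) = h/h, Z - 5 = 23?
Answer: 2*√2 ≈ 2.8284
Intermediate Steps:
j(T, c) = 2*T*c (j(T, c) = (2*T)*c = 2*T*c)
z(C) = 2 + C
U(S) = 7 (U(S) = 8 - S/S = 8 - 1*1 = 8 - 1 = 7)
Z = 28 (Z = 5 + 23 = 28)
Y(h) = 1
√(U(z(j(6*3, -5))) + Y(Z)) = √(7 + 1) = √8 = 2*√2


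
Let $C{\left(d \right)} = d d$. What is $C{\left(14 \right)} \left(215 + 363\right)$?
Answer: $113288$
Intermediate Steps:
$C{\left(d \right)} = d^{2}$
$C{\left(14 \right)} \left(215 + 363\right) = 14^{2} \left(215 + 363\right) = 196 \cdot 578 = 113288$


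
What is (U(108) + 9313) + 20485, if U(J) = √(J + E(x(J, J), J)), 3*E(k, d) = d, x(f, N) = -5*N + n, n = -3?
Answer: 29810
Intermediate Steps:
x(f, N) = -3 - 5*N (x(f, N) = -5*N - 3 = -3 - 5*N)
E(k, d) = d/3
U(J) = 2*√3*√J/3 (U(J) = √(J + J/3) = √(4*J/3) = 2*√3*√J/3)
(U(108) + 9313) + 20485 = (2*√3*√108/3 + 9313) + 20485 = (2*√3*(6*√3)/3 + 9313) + 20485 = (12 + 9313) + 20485 = 9325 + 20485 = 29810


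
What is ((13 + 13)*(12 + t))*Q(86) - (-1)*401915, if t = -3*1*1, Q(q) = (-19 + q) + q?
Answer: 437717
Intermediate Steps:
Q(q) = -19 + 2*q
t = -3 (t = -3*1 = -3)
((13 + 13)*(12 + t))*Q(86) - (-1)*401915 = ((13 + 13)*(12 - 3))*(-19 + 2*86) - (-1)*401915 = (26*9)*(-19 + 172) - 1*(-401915) = 234*153 + 401915 = 35802 + 401915 = 437717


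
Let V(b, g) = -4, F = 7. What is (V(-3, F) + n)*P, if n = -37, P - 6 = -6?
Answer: 0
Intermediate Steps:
P = 0 (P = 6 - 6 = 0)
(V(-3, F) + n)*P = (-4 - 37)*0 = -41*0 = 0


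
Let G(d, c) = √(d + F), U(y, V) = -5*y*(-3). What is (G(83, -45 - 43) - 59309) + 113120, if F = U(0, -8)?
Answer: 53811 + √83 ≈ 53820.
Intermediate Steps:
U(y, V) = 15*y
F = 0 (F = 15*0 = 0)
G(d, c) = √d (G(d, c) = √(d + 0) = √d)
(G(83, -45 - 43) - 59309) + 113120 = (√83 - 59309) + 113120 = (-59309 + √83) + 113120 = 53811 + √83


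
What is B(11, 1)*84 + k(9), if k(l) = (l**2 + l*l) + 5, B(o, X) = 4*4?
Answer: 1511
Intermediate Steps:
B(o, X) = 16
k(l) = 5 + 2*l**2 (k(l) = (l**2 + l**2) + 5 = 2*l**2 + 5 = 5 + 2*l**2)
B(11, 1)*84 + k(9) = 16*84 + (5 + 2*9**2) = 1344 + (5 + 2*81) = 1344 + (5 + 162) = 1344 + 167 = 1511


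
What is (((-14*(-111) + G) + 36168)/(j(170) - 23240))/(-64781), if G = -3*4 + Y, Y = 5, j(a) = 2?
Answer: 37715/1505380878 ≈ 2.5053e-5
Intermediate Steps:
G = -7 (G = -3*4 + 5 = -12 + 5 = -7)
(((-14*(-111) + G) + 36168)/(j(170) - 23240))/(-64781) = (((-14*(-111) - 7) + 36168)/(2 - 23240))/(-64781) = (((1554 - 7) + 36168)/(-23238))*(-1/64781) = ((1547 + 36168)*(-1/23238))*(-1/64781) = (37715*(-1/23238))*(-1/64781) = -37715/23238*(-1/64781) = 37715/1505380878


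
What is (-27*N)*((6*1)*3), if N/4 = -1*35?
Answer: 68040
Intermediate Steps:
N = -140 (N = 4*(-1*35) = 4*(-35) = -140)
(-27*N)*((6*1)*3) = (-27*(-140))*((6*1)*3) = 3780*(6*3) = 3780*18 = 68040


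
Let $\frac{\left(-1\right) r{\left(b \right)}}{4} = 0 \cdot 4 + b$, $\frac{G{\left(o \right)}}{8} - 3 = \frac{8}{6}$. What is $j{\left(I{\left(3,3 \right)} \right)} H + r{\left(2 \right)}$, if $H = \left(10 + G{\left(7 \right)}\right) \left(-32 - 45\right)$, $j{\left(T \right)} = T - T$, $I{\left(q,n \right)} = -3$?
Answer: $-8$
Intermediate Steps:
$G{\left(o \right)} = \frac{104}{3}$ ($G{\left(o \right)} = 24 + 8 \cdot \frac{8}{6} = 24 + 8 \cdot 8 \cdot \frac{1}{6} = 24 + 8 \cdot \frac{4}{3} = 24 + \frac{32}{3} = \frac{104}{3}$)
$r{\left(b \right)} = - 4 b$ ($r{\left(b \right)} = - 4 \left(0 \cdot 4 + b\right) = - 4 \left(0 + b\right) = - 4 b$)
$j{\left(T \right)} = 0$
$H = - \frac{10318}{3}$ ($H = \left(10 + \frac{104}{3}\right) \left(-32 - 45\right) = \frac{134}{3} \left(-77\right) = - \frac{10318}{3} \approx -3439.3$)
$j{\left(I{\left(3,3 \right)} \right)} H + r{\left(2 \right)} = 0 \left(- \frac{10318}{3}\right) - 8 = 0 - 8 = -8$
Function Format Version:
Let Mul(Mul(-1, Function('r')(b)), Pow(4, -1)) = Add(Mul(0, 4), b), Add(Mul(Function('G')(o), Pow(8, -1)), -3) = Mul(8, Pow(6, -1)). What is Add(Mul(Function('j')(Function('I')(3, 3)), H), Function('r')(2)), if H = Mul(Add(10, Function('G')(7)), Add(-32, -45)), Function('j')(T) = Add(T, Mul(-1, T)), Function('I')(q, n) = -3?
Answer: -8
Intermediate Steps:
Function('G')(o) = Rational(104, 3) (Function('G')(o) = Add(24, Mul(8, Mul(8, Pow(6, -1)))) = Add(24, Mul(8, Mul(8, Rational(1, 6)))) = Add(24, Mul(8, Rational(4, 3))) = Add(24, Rational(32, 3)) = Rational(104, 3))
Function('r')(b) = Mul(-4, b) (Function('r')(b) = Mul(-4, Add(Mul(0, 4), b)) = Mul(-4, Add(0, b)) = Mul(-4, b))
Function('j')(T) = 0
H = Rational(-10318, 3) (H = Mul(Add(10, Rational(104, 3)), Add(-32, -45)) = Mul(Rational(134, 3), -77) = Rational(-10318, 3) ≈ -3439.3)
Add(Mul(Function('j')(Function('I')(3, 3)), H), Function('r')(2)) = Add(Mul(0, Rational(-10318, 3)), Mul(-4, 2)) = Add(0, -8) = -8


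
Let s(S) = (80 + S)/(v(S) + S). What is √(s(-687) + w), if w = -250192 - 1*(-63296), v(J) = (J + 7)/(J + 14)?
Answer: I*√39834845819712055/461671 ≈ 432.31*I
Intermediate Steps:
v(J) = (7 + J)/(14 + J)
s(S) = (80 + S)/(S + (7 + S)/(14 + S)) (s(S) = (80 + S)/((7 + S)/(14 + S) + S) = (80 + S)/(S + (7 + S)/(14 + S)))
w = -186896 (w = -250192 + 63296 = -186896)
√(s(-687) + w) = √((14 - 687)*(80 - 687)/(7 - 687 - 687*(14 - 687)) - 186896) = √(-673*(-607)/(7 - 687 - 687*(-673)) - 186896) = √(-673*(-607)/(7 - 687 + 462351) - 186896) = √(-673*(-607)/461671 - 186896) = √((1/461671)*(-673)*(-607) - 186896) = √(408511/461671 - 186896) = √(-86284054705/461671) = I*√39834845819712055/461671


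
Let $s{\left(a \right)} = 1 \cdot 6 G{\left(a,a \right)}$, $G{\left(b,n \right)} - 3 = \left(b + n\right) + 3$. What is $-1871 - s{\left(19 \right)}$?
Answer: $-2135$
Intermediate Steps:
$G{\left(b,n \right)} = 6 + b + n$ ($G{\left(b,n \right)} = 3 + \left(\left(b + n\right) + 3\right) = 3 + \left(3 + b + n\right) = 6 + b + n$)
$s{\left(a \right)} = 36 + 12 a$ ($s{\left(a \right)} = 1 \cdot 6 \left(6 + a + a\right) = 6 \left(6 + 2 a\right) = 36 + 12 a$)
$-1871 - s{\left(19 \right)} = -1871 - \left(36 + 12 \cdot 19\right) = -1871 - \left(36 + 228\right) = -1871 - 264 = -2135$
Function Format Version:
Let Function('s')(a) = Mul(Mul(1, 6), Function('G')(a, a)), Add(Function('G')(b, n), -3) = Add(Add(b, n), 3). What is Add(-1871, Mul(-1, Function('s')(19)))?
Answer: -2135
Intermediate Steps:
Function('G')(b, n) = Add(6, b, n) (Function('G')(b, n) = Add(3, Add(Add(b, n), 3)) = Add(3, Add(3, b, n)) = Add(6, b, n))
Function('s')(a) = Add(36, Mul(12, a)) (Function('s')(a) = Mul(Mul(1, 6), Add(6, a, a)) = Mul(6, Add(6, Mul(2, a))) = Add(36, Mul(12, a)))
Add(-1871, Mul(-1, Function('s')(19))) = Add(-1871, Mul(-1, Add(36, Mul(12, 19)))) = Add(-1871, Mul(-1, Add(36, 228))) = Add(-1871, Mul(-1, 264)) = Add(-1871, -264) = -2135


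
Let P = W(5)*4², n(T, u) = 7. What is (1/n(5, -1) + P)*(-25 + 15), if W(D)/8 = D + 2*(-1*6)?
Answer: 62710/7 ≈ 8958.6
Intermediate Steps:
W(D) = -96 + 8*D (W(D) = 8*(D + 2*(-1*6)) = 8*(D + 2*(-6)) = 8*(D - 12) = 8*(-12 + D) = -96 + 8*D)
P = -896 (P = (-96 + 8*5)*4² = (-96 + 40)*16 = -56*16 = -896)
(1/n(5, -1) + P)*(-25 + 15) = (1/7 - 896)*(-25 + 15) = (⅐ - 896)*(-10) = -6271/7*(-10) = 62710/7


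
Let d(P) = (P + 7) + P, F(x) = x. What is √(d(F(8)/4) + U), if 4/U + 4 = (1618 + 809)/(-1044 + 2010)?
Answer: √1906899/479 ≈ 2.8829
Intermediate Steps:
d(P) = 7 + 2*P (d(P) = (7 + P) + P = 7 + 2*P)
U = -1288/479 (U = 4/(-4 + (1618 + 809)/(-1044 + 2010)) = 4/(-4 + 2427/966) = 4/(-4 + 2427*(1/966)) = 4/(-4 + 809/322) = 4/(-479/322) = 4*(-322/479) = -1288/479 ≈ -2.6889)
√(d(F(8)/4) + U) = √((7 + 2*(8/4)) - 1288/479) = √((7 + 2*(8*(¼))) - 1288/479) = √((7 + 2*2) - 1288/479) = √((7 + 4) - 1288/479) = √(11 - 1288/479) = √(3981/479) = √1906899/479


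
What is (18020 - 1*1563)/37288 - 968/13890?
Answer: 96246473/258965160 ≈ 0.37166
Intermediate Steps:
(18020 - 1*1563)/37288 - 968/13890 = (18020 - 1563)*(1/37288) - 968*1/13890 = 16457*(1/37288) - 484/6945 = 16457/37288 - 484/6945 = 96246473/258965160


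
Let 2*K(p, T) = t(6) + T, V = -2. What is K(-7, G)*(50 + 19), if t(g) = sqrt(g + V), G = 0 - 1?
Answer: 69/2 ≈ 34.500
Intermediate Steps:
G = -1
t(g) = sqrt(-2 + g) (t(g) = sqrt(g - 2) = sqrt(-2 + g))
K(p, T) = 1 + T/2 (K(p, T) = (sqrt(-2 + 6) + T)/2 = (sqrt(4) + T)/2 = (2 + T)/2 = 1 + T/2)
K(-7, G)*(50 + 19) = (1 + (1/2)*(-1))*(50 + 19) = (1 - 1/2)*69 = (1/2)*69 = 69/2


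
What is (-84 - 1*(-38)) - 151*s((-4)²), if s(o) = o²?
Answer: -38702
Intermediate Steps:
(-84 - 1*(-38)) - 151*s((-4)²) = (-84 - 1*(-38)) - 151*((-4)²)² = (-84 + 38) - 151*16² = -46 - 151*256 = -46 - 38656 = -38702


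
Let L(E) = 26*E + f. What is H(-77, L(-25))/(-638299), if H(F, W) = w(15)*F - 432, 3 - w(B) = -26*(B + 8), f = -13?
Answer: 46709/638299 ≈ 0.073177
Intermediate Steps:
L(E) = -13 + 26*E (L(E) = 26*E - 13 = -13 + 26*E)
w(B) = 211 + 26*B (w(B) = 3 - (-1)*26*(B + 8) = 3 - (-1)*26*(8 + B) = 3 - (-1)*(208 + 26*B) = 3 - (-208 - 26*B) = 3 + (208 + 26*B) = 211 + 26*B)
H(F, W) = -432 + 601*F (H(F, W) = (211 + 26*15)*F - 432 = (211 + 390)*F - 432 = 601*F - 432 = -432 + 601*F)
H(-77, L(-25))/(-638299) = (-432 + 601*(-77))/(-638299) = (-432 - 46277)*(-1/638299) = -46709*(-1/638299) = 46709/638299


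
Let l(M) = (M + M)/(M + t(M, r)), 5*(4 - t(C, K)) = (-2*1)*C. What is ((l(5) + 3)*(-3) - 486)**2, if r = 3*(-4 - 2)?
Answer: 29975625/121 ≈ 2.4773e+5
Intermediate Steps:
r = -18 (r = 3*(-6) = -18)
t(C, K) = 4 + 2*C/5 (t(C, K) = 4 - (-2*1)*C/5 = 4 - (-2)*C/5 = 4 + 2*C/5)
l(M) = 2*M/(4 + 7*M/5) (l(M) = (M + M)/(M + (4 + 2*M/5)) = (2*M)/(4 + 7*M/5) = 2*M/(4 + 7*M/5))
((l(5) + 3)*(-3) - 486)**2 = ((10*5/(20 + 7*5) + 3)*(-3) - 486)**2 = ((10*5/(20 + 35) + 3)*(-3) - 486)**2 = ((10*5/55 + 3)*(-3) - 486)**2 = ((10*5*(1/55) + 3)*(-3) - 486)**2 = ((10/11 + 3)*(-3) - 486)**2 = ((43/11)*(-3) - 486)**2 = (-129/11 - 486)**2 = (-5475/11)**2 = 29975625/121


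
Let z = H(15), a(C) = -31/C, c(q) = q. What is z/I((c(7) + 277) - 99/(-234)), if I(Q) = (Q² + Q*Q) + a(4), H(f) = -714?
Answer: -482664/109366811 ≈ -0.0044133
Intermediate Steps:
I(Q) = -31/4 + 2*Q² (I(Q) = (Q² + Q*Q) - 31/4 = (Q² + Q²) - 31*¼ = 2*Q² - 31/4 = -31/4 + 2*Q²)
z = -714
z/I((c(7) + 277) - 99/(-234)) = -714/(-31/4 + 2*((7 + 277) - 99/(-234))²) = -714/(-31/4 + 2*(284 - 99*(-1/234))²) = -714/(-31/4 + 2*(284 + 11/26)²) = -714/(-31/4 + 2*(7395/26)²) = -714/(-31/4 + 2*(54686025/676)) = -714/(-31/4 + 54686025/338) = -714/109366811/676 = -714*676/109366811 = -482664/109366811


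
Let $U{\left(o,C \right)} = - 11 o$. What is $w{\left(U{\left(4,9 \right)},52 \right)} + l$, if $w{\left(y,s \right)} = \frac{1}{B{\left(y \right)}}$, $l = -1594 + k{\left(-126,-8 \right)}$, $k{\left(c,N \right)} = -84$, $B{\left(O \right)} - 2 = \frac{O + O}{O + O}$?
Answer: $- \frac{5033}{3} \approx -1677.7$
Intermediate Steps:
$B{\left(O \right)} = 3$ ($B{\left(O \right)} = 2 + \frac{O + O}{O + O} = 2 + \frac{2 O}{2 O} = 2 + 2 O \frac{1}{2 O} = 2 + 1 = 3$)
$l = -1678$ ($l = -1594 - 84 = -1678$)
$w{\left(y,s \right)} = \frac{1}{3}$
$w{\left(U{\left(4,9 \right)},52 \right)} + l = \frac{1}{3} - 1678 = - \frac{5033}{3}$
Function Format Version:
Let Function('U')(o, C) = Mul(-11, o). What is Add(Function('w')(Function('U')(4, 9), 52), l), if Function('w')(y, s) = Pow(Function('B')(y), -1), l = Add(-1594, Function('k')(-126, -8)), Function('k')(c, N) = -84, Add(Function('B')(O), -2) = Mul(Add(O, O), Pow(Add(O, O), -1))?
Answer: Rational(-5033, 3) ≈ -1677.7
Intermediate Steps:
Function('B')(O) = 3 (Function('B')(O) = Add(2, Mul(Add(O, O), Pow(Add(O, O), -1))) = Add(2, Mul(Mul(2, O), Pow(Mul(2, O), -1))) = Add(2, Mul(Mul(2, O), Mul(Rational(1, 2), Pow(O, -1)))) = Add(2, 1) = 3)
l = -1678 (l = Add(-1594, -84) = -1678)
Function('w')(y, s) = Rational(1, 3) (Function('w')(y, s) = Pow(3, -1) = Rational(1, 3))
Add(Function('w')(Function('U')(4, 9), 52), l) = Add(Rational(1, 3), -1678) = Rational(-5033, 3)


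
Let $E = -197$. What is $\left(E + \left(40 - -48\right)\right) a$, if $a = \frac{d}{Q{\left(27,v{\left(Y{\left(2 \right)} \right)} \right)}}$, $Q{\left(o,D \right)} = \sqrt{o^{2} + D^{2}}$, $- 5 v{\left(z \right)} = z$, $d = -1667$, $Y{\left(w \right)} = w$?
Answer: $\frac{908515 \sqrt{18229}}{18229} \approx 6729.0$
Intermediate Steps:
$v{\left(z \right)} = - \frac{z}{5}$
$Q{\left(o,D \right)} = \sqrt{D^{2} + o^{2}}$
$a = - \frac{8335 \sqrt{18229}}{18229}$ ($a = - \frac{1667}{\sqrt{\left(\left(- \frac{1}{5}\right) 2\right)^{2} + 27^{2}}} = - \frac{1667}{\sqrt{\left(- \frac{2}{5}\right)^{2} + 729}} = - \frac{1667}{\sqrt{\frac{4}{25} + 729}} = - \frac{1667}{\sqrt{\frac{18229}{25}}} = - \frac{1667}{\frac{1}{5} \sqrt{18229}} = - 1667 \frac{5 \sqrt{18229}}{18229} = - \frac{8335 \sqrt{18229}}{18229} \approx -61.734$)
$\left(E + \left(40 - -48\right)\right) a = \left(-197 + \left(40 - -48\right)\right) \left(- \frac{8335 \sqrt{18229}}{18229}\right) = \left(-197 + \left(40 + 48\right)\right) \left(- \frac{8335 \sqrt{18229}}{18229}\right) = \left(-197 + 88\right) \left(- \frac{8335 \sqrt{18229}}{18229}\right) = - 109 \left(- \frac{8335 \sqrt{18229}}{18229}\right) = \frac{908515 \sqrt{18229}}{18229}$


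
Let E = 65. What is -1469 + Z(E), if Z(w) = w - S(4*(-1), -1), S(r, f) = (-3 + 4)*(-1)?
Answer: -1403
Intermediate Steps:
S(r, f) = -1 (S(r, f) = 1*(-1) = -1)
Z(w) = 1 + w (Z(w) = w - 1*(-1) = w + 1 = 1 + w)
-1469 + Z(E) = -1469 + (1 + 65) = -1469 + 66 = -1403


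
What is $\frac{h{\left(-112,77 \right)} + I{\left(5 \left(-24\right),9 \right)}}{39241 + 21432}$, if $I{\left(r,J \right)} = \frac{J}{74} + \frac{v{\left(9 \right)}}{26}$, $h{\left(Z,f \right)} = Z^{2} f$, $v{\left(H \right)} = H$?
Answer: $\frac{464592353}{29183713} \approx 15.92$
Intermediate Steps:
$h{\left(Z,f \right)} = f Z^{2}$
$I{\left(r,J \right)} = \frac{9}{26} + \frac{J}{74}$ ($I{\left(r,J \right)} = \frac{J}{74} + \frac{9}{26} = \frac{9}{26} + \frac{J}{74}$)
$\frac{h{\left(-112,77 \right)} + I{\left(5 \left(-24\right),9 \right)}}{39241 + 21432} = \frac{77 \left(-112\right)^{2} + \left(\frac{9}{26} + \frac{1}{74} \cdot 9\right)}{39241 + 21432} = \frac{77 \cdot 12544 + \left(\frac{9}{26} + \frac{9}{74}\right)}{60673} = \left(965888 + \frac{225}{481}\right) \frac{1}{60673} = \frac{464592353}{481} \cdot \frac{1}{60673} = \frac{464592353}{29183713}$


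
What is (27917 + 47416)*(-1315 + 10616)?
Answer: 700672233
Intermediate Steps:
(27917 + 47416)*(-1315 + 10616) = 75333*9301 = 700672233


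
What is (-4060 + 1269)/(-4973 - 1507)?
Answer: 2791/6480 ≈ 0.43071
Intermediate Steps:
(-4060 + 1269)/(-4973 - 1507) = -2791/(-6480) = -2791*(-1/6480) = 2791/6480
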